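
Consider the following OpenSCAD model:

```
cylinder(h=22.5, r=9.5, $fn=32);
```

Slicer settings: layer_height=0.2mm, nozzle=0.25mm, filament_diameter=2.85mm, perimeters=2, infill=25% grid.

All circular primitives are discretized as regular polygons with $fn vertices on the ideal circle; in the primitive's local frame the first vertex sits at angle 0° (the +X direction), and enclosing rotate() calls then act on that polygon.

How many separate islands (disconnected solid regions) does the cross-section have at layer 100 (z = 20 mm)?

At z = 20 mm: the r=9.5 cylinder gives a regular 32-gon of circumradius 9.5 (constant along its height). Overall, the cross-section is a single solid region. Island count = 1.

1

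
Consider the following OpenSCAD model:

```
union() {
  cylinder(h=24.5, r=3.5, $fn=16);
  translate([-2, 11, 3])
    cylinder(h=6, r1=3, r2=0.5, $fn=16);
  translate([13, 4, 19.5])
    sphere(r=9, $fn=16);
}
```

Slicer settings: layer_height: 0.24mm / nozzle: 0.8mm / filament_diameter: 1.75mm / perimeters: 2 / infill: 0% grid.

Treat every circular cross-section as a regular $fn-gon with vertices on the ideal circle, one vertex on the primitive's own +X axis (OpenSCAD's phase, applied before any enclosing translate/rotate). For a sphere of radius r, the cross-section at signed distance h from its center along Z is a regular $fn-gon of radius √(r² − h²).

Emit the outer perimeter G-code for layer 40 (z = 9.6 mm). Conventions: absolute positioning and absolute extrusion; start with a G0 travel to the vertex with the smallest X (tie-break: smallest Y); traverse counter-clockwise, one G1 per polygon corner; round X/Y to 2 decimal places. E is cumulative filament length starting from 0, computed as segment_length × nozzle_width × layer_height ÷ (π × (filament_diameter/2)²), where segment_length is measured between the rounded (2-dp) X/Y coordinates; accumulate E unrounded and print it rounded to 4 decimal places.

G0 X-3.50 Y0.00 Z9.60
G1 X-3.23 Y-1.34 E0.1091
G1 X-2.47 Y-2.47 E0.2178
G1 X-1.34 Y-3.23 E0.3265
G1 X0.00 Y-3.50 E0.4356
G1 X1.34 Y-3.23 E0.5448
G1 X2.47 Y-2.47 E0.6535
G1 X3.23 Y-1.34 E0.7622
G1 X3.50 Y0.00 E0.8713
G1 X3.23 Y1.34 E0.9804
G1 X2.47 Y2.47 E1.0891
G1 X1.34 Y3.23 E1.1978
G1 X0.00 Y3.50 E1.3069
G1 X-1.34 Y3.23 E1.4160
G1 X-2.47 Y2.47 E1.5247
G1 X-3.23 Y1.34 E1.6334
G1 X-3.50 Y0.00 E1.7426

At z = 9.6 mm: the r=3.5 cylinder contributes a regular 16-gon of circumradius 3.5; the cone at (-2, 11) is absent (z outside [3, 9]); the sphere at (13, 4) does not reach this height (|z−center|=9.900 > r=9); Combining (union): only the r=3.5 cylinder is present, so the union is just that shape — 1 connected region. The outline is a single polygon with 16 vertices. Extrusion per mm of travel: 0.8 × 0.24 / (π × 0.875²) = 0.079824. Accumulating E over each segment gives final E = 1.7426.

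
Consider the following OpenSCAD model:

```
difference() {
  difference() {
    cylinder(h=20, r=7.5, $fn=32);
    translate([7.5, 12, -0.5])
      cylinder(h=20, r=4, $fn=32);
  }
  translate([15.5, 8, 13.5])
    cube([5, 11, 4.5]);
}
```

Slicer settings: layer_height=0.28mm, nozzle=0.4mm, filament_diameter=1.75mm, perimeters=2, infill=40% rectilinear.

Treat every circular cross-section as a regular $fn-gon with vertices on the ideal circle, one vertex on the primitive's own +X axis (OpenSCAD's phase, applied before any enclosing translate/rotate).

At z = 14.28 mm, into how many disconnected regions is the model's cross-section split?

1

At z = 14.28 mm: the cylinder: section is a regular 32-gon, circumradius r=7.5; the cylinder at (7.5, 12): section is a regular 32-gon, circumradius r=4; Taking the first minus the rest: starting from the r=7.5 cylinder, the r=4 cylinder at (7.5, 12) misses the remaining region (no effect) — 1 connected region; the 5×11 cube at (15.5, 8) contributes its full rectangle; Taking the first minus the rest: starting from that combined region, the 5×11 cube at (15.5, 8) misses the remaining region (no effect) — 1 connected region. The result has 1 disconnected region.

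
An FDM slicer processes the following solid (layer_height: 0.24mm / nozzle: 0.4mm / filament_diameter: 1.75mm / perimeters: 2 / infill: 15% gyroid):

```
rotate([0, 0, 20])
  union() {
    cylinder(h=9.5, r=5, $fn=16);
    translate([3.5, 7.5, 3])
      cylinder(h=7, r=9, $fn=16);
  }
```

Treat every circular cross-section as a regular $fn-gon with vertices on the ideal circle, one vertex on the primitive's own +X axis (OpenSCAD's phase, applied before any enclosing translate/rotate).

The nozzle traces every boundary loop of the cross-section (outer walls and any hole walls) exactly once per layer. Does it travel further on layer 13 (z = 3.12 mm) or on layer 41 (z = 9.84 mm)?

Layer 13 (z = 3.12): the r=5 cylinder contributes a regular 16-gon of circumradius 5 (perimeter = 2·16·5.000·sin(180°/16) = 31.21 mm); the r=9 cylinder at (3.5, 7.5) contributes a regular 16-gon of circumradius 9 (perimeter = 2·16·9.000·sin(180°/16) = 56.19 mm); Taking the union: the regions partially overlap (shared area 39.57 mm²), so the edge portions inside another operand are dropped and the merged outline is re-measured after clipping — boundary = 63.23 mm; (whole slice rotated 20° about Z — lengths, areas and connectivity unchanged). So its perimeter = 63.23 mm. Layer 41 (z = 9.84): the cylinder does not reach this height (z outside [0, 9.5]); the r=9 cylinder at (3.5, 7.5) gives a regular 16-gon of circumradius 9 (constant along its height) (perimeter = 2·16·9.000·sin(180°/16) = 56.19 mm); Merging all regions: only the r=9 cylinder at (3.5, 7.5) is present, so the union is just that shape — boundary = 56.19 mm; (whole slice rotated 20° about Z — lengths, areas and connectivity unchanged). So its perimeter = 56.19 mm. Layer 13 is larger (63.23 vs 56.19 mm).

layer 13 (z = 3.12 mm)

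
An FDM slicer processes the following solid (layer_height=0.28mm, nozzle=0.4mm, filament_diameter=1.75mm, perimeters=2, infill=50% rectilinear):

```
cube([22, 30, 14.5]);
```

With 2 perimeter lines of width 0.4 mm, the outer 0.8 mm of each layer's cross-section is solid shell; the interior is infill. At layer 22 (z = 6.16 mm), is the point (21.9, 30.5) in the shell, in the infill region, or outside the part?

At z = 6.16 mm: the 22×30 cube contributes its full rectangle. Overall, the cross-section is a single solid region. The nearest boundary edge runs (22.00, 30.00)→(0.00, 30.00); distance from the point to it = 0.50 mm. The point is not inside any of the regions above, so it lies outside the cross-section (0.50 mm from the nearest boundary).

outside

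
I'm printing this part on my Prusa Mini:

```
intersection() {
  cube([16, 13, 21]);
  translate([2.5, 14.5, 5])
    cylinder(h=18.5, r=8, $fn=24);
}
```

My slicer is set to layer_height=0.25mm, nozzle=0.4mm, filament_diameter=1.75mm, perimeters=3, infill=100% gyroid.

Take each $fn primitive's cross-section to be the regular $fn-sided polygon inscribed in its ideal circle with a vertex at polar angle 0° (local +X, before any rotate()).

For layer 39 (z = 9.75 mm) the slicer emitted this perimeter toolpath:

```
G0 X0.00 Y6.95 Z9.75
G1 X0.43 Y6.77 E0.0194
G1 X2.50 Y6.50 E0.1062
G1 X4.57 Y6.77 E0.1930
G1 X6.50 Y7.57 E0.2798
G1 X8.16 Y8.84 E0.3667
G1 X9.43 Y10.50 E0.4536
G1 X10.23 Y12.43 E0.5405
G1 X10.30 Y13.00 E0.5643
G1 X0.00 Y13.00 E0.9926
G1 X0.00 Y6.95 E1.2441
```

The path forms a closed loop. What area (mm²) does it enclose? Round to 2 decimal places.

Apply the shoelace formula to the sequence of (X, Y) vertices; enclosed area = 53.68 mm².

53.68 mm²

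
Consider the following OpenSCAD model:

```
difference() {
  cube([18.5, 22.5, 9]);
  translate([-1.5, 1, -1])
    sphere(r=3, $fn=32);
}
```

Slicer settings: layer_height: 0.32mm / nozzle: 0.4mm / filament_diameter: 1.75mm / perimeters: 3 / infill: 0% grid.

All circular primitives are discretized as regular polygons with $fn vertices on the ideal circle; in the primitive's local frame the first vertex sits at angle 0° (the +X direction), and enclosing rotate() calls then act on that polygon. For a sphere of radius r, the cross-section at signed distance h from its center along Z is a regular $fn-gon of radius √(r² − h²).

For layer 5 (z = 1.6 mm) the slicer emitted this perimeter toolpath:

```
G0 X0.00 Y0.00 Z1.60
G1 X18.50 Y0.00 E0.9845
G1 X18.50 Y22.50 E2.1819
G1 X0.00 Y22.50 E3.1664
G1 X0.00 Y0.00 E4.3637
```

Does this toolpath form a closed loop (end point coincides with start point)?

yes

Start point (G0): (0.00, 0.00). End point (last G1): the path returns to the start — closed.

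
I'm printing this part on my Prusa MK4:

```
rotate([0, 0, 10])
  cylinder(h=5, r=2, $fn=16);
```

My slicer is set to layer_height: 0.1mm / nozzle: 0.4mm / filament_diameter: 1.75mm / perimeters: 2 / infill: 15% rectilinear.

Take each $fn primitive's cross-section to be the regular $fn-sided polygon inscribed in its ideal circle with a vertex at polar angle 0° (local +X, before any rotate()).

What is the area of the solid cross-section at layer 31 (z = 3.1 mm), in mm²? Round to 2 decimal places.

12.25 mm²

At z = 3.1 mm: the r=2 cylinder contributes a regular 16-gon of circumradius 2 (area = (16/2)·2.000²·sin(360°/16) = 12.25 mm²); (rotated 10° about Z; rotation is an isometry so areas/perimeters/island counts are preserved). Overall, the cross-section is a single solid region. Net area = 12.25 mm².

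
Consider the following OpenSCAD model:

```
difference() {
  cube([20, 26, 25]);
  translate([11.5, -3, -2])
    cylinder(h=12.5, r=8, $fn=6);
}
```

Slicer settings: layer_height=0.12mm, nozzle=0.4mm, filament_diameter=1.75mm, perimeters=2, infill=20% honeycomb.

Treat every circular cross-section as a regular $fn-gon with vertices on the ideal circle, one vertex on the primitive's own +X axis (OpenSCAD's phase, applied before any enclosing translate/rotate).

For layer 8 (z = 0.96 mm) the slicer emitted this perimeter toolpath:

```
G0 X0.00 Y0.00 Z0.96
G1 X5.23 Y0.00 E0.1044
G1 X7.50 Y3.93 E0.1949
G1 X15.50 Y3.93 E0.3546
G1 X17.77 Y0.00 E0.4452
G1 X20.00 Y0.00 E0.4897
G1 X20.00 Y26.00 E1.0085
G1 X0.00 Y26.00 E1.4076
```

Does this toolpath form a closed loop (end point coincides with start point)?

no

Start point (G0): (0.00, 0.00). End point (last G1): the path does not return to the start — open.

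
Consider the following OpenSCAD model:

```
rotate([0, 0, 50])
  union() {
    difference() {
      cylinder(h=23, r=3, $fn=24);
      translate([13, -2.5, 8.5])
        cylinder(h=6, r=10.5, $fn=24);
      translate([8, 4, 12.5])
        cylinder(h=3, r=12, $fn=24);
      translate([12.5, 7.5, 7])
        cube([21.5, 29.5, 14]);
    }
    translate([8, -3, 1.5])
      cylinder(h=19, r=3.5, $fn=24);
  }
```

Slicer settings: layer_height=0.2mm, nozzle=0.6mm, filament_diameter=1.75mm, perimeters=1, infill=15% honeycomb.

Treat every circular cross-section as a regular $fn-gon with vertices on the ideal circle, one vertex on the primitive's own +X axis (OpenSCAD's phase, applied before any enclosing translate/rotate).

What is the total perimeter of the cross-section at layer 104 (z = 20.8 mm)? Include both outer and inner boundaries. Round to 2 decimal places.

At z = 20.8 mm: the cylinder: section is a regular 24-gon, circumradius r=3 (perimeter = 2·24·3.000·sin(180°/24) = 18.80 mm); the cylinder at (13, -2.5) is absent (z outside [8.5, 14.5]); the cylinder at (8, 4) is absent (z outside [12.5, 15.5]); the cube at (12.5, 7.5) is present — its section is the full 21.5×29.5 rectangle (perimeter 102.00 mm); Taking the first minus the rest: starting from the r=3 cylinder, the 21.5×29.5 cube at (12.5, 7.5) misses the remaining region (no effect) — boundary = 18.80 mm; the cylinder at (8, -3) is not intersected at this z (z outside [1.5, 20.5]); Combining (union): only the result so far is present, so the union is just that shape — boundary = 18.80 mm; (rotated 50° about Z; rotation is an isometry so areas/perimeters/island counts are preserved). Overall, the cross-section is a single solid region. Total boundary length (outer) = 18.80 mm.

18.80 mm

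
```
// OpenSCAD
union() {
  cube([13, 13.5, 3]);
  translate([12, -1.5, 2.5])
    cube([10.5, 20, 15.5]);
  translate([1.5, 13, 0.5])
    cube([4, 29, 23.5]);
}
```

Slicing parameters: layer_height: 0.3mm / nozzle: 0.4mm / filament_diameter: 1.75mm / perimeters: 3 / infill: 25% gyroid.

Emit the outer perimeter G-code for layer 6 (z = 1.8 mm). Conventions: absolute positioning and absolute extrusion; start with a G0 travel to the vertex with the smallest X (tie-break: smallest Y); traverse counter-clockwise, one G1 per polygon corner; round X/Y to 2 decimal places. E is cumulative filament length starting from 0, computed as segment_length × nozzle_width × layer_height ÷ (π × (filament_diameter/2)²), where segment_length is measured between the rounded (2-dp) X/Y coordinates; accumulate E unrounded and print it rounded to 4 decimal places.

At z = 1.8 mm: the cube is present — its section is the full 13×13.5 rectangle; the cube at (12, -1.5) is absent (z outside [2.5, 18]); the 4×29 cube at (1.5, 13) contributes its full rectangle; Combining (union): the regions partially overlap (shared area 2.00 mm²), so overlapping operands fuse into one piece — 1 connected region. The outline is a single polygon with 8 vertices. Extrusion per mm of travel: 0.4 × 0.3 / (π × 0.875²) = 0.049890. Accumulating E over each segment gives final E = 5.4879.

G0 X0.00 Y0.00 Z1.80
G1 X13.00 Y0.00 E0.6486
G1 X13.00 Y13.50 E1.3221
G1 X5.50 Y13.50 E1.6963
G1 X5.50 Y42.00 E3.1181
G1 X1.50 Y42.00 E3.3177
G1 X1.50 Y13.50 E4.7396
G1 X0.00 Y13.50 E4.8144
G1 X0.00 Y0.00 E5.4879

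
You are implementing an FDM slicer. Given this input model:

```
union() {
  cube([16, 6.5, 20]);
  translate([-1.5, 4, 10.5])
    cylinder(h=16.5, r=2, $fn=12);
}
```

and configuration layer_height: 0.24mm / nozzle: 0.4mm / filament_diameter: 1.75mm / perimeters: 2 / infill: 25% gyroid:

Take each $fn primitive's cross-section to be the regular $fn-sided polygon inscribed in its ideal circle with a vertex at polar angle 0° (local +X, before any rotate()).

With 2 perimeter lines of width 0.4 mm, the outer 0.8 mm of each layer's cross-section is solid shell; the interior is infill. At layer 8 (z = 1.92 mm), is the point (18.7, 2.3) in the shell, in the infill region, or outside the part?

At z = 1.92 mm: the cube (footprint 16×6.5) is included at this height; the cylinder at (-1.5, 4) is not intersected at this z (z outside [10.5, 27]); Taking the union: only the 16×6.5 cube is present, so the union is just that shape — 1 connected region. Overall, the cross-section is a single solid region. The nearest boundary edge runs (16.00, 0.00)→(16.00, 6.50); distance from the point to it = 2.70 mm. The point is not inside any of the regions above, so it lies outside the cross-section (2.70 mm from the nearest boundary).

outside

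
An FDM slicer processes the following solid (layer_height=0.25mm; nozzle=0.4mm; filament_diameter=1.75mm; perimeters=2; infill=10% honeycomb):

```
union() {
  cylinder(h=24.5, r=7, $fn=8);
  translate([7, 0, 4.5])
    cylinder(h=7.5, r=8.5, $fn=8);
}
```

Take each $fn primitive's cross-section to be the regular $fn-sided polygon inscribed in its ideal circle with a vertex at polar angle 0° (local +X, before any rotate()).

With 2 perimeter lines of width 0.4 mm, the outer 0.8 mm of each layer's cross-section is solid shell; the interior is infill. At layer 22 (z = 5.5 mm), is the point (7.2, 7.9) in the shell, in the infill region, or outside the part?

shell

At z = 5.5 mm: the cylinder: section is a regular 8-gon, circumradius r=7; the r=8.5 cylinder at (7, 0) gives a regular 8-gon of circumradius 8.5 (constant along its height); Merging all regions: the regions partially overlap (shared area 70.41 mm²), so overlapping operands fuse into one piece — 1 connected region. Overall, the cross-section is a single solid region. The nearest boundary edge runs (7.00, 8.50)→(13.01, 6.01); distance from the point to it = 0.48 mm. The point is inside the cross-section, 0.48 mm from the nearest boundary — within the 0.8 mm shell band (2 × 0.4).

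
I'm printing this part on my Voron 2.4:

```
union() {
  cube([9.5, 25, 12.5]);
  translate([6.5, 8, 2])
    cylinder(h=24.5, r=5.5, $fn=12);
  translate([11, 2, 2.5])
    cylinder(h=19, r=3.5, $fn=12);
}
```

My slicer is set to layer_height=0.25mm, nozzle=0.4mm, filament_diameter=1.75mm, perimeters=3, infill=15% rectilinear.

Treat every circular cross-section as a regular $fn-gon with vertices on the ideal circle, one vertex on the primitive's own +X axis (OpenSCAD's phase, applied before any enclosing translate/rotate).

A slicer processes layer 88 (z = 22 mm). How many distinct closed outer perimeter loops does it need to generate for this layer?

At z = 22 mm: the cube is absent (z outside [0, 12.5]); the cylinder at (6.5, 8): section is a regular 12-gon, circumradius r=5.5; the cylinder at (11, 2) is not intersected at this z (z outside [2.5, 21.5]); Taking the union: only the r=5.5 cylinder at (6.5, 8) is present, so the union is just that shape — 1 connected region. The result has 1 disconnected region.

1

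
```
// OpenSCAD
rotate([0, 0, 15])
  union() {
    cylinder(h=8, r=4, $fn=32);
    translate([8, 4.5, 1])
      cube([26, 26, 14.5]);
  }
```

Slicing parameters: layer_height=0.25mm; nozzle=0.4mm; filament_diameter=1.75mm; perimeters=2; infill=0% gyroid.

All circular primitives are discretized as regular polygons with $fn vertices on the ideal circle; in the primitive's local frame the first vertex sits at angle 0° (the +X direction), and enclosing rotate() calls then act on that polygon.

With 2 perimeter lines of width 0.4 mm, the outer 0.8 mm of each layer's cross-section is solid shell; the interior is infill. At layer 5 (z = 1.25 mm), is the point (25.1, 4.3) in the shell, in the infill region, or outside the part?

At z = 1.25 mm: the r=4 cylinder gives a regular 32-gon of circumradius 4 (constant along its height); the cube at (8, 4.5) (footprint 26×26) is included at this height; Combining (union): the 2 present regions are separate (no shared area or edge), so areas and boundary lengths simply add and each stays a separate island — 2 connected regions; (whole slice rotated 15° about Z — lengths, areas and connectivity unchanged). Overall, the cross-section has 2 separate islands. Undo the 15° rotation: the query point maps to (25.358, -2.343) in the un-rotated model frame. The nearest boundary edge runs (34.00, 4.50)→(8.00, 4.50); distance from the point to it = 6.84 mm. The point is not inside any of the regions above, so it lies outside the cross-section (6.84 mm from the nearest boundary).

outside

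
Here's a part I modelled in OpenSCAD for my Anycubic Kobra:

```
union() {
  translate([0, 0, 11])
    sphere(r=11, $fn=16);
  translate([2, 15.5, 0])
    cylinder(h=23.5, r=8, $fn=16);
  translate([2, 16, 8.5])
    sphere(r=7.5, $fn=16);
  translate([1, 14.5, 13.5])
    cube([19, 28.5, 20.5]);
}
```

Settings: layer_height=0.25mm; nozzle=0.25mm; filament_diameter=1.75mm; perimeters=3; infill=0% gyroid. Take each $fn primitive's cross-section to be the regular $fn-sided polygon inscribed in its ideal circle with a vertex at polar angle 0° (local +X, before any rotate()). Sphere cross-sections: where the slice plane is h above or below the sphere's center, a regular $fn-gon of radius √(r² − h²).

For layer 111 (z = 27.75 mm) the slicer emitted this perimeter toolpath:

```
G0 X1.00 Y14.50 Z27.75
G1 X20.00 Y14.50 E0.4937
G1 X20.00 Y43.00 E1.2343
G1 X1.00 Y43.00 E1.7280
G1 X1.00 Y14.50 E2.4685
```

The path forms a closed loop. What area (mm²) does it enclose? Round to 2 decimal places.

541.50 mm²

Apply the shoelace formula to the sequence of (X, Y) vertices; enclosed area = 541.50 mm².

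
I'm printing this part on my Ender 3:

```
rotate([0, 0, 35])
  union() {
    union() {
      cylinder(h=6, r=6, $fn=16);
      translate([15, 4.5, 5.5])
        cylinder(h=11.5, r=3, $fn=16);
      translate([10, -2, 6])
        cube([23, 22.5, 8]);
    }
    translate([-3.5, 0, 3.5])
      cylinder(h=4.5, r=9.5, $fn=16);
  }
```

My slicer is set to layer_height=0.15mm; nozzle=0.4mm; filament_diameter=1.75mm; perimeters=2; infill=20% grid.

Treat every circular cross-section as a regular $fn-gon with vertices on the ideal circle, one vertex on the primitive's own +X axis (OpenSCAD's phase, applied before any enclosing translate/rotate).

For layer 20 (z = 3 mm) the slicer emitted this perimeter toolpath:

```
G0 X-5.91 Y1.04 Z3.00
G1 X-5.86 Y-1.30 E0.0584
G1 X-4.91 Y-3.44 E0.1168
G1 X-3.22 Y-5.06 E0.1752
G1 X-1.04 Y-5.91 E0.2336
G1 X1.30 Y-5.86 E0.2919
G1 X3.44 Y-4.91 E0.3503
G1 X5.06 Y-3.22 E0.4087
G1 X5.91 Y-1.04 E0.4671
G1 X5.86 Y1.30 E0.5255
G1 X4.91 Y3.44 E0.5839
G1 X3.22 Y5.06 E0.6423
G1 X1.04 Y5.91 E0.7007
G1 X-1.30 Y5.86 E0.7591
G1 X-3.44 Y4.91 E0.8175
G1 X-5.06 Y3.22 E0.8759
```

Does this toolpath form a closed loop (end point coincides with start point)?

no

Start point (G0): (-5.91, 1.04). End point (last G1): the path does not return to the start — open.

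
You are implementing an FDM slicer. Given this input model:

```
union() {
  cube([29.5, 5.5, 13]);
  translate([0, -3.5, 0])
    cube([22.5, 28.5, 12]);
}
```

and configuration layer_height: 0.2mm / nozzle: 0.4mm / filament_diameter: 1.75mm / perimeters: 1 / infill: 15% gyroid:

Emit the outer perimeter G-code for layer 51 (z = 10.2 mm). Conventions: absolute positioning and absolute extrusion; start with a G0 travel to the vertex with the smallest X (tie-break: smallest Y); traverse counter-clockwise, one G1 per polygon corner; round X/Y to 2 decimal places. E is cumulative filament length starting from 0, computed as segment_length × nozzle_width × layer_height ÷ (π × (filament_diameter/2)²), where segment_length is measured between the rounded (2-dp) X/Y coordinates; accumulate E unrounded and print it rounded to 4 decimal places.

At z = 10.2 mm: the cube is present — its section is the full 29.5×5.5 rectangle; the cube at (0, -3.5) (footprint 22.5×28.5) is included at this height; Merging all regions: the regions partially overlap (shared area 123.75 mm²), so overlapping operands fuse into one piece — 1 connected region. The outline is a single polygon with 8 vertices. Extrusion per mm of travel: 0.4 × 0.2 / (π × 0.875²) = 0.033260. Accumulating E over each segment gives final E = 3.8582.

G0 X0.00 Y-3.50 Z10.20
G1 X22.50 Y-3.50 E0.7484
G1 X22.50 Y0.00 E0.8648
G1 X29.50 Y0.00 E1.0976
G1 X29.50 Y5.50 E1.2805
G1 X22.50 Y5.50 E1.5133
G1 X22.50 Y25.00 E2.1619
G1 X0.00 Y25.00 E2.9103
G1 X0.00 Y-3.50 E3.8582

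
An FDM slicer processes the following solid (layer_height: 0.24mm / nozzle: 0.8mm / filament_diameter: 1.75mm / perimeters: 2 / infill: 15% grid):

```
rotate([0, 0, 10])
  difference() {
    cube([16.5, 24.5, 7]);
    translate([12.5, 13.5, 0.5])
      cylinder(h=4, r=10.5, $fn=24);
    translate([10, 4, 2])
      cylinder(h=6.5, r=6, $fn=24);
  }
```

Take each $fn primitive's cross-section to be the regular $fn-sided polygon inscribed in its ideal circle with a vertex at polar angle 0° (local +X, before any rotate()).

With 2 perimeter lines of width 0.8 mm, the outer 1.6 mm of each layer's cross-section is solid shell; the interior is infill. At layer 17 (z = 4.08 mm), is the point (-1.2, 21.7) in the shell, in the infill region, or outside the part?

At z = 4.08 mm: the cube (footprint 16.5×24.5) is included at this height; the cylinder at (12.5, 13.5): section is a regular 24-gon, circumradius r=10.5; the r=6 cylinder at (10, 4) gives a regular 24-gon of circumradius 6 (constant along its height); Subtracting the remaining from the first: starting from the 16.5×24.5 cube, the r=10.5 cylinder at (12.5, 13.5) partially overlaps it — only the 252.64 mm² overlap (of its 342.42 mm²) is removed, clipping the outline; the r=6 cylinder at (10, 4) partially overlaps it — only the 43.51 mm² overlap (of its 111.81 mm²) is removed, clipping the outline — 2 connected regions; (rotated 10° about Z; rotation is an isometry so areas/perimeters/island counts are preserved). Overall, the cross-section has 2 separate islands. Undo the 10° rotation: the query point maps to (2.586, 21.579) in the un-rotated model frame. The nearest boundary edge runs (5.08, 20.92)→(3.41, 18.75); distance from the point to it = 2.37 mm. (Shell/infill is judged within the island containing the point — the largest one.) The point is inside the cross-section and 2.37 mm from the nearest boundary — more than the 1.6 mm shell width (2 × 0.8), so it's in the infill interior.

infill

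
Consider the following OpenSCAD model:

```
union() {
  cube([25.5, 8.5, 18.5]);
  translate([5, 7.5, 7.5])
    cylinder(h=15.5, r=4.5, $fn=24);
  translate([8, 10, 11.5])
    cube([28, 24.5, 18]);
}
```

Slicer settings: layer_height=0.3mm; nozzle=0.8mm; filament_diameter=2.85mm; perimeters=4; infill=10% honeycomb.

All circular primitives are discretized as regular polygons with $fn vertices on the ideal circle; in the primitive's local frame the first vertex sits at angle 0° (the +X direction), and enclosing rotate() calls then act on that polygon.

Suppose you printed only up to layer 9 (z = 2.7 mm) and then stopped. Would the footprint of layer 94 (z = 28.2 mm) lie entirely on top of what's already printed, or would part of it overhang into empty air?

Compare the two slices. At z = 2.7: the 25.5×8.5 cube contributes its full rectangle (area 216.75 mm²); the cylinder at (5, 7.5) is not intersected at this z (z outside [7.5, 23]); the cube at (8, 10) is not intersected at this z (z outside [11.5, 29.5]); Taking the union: only the 25.5×8.5 cube is present, so the union is just that shape — area = 216.75 mm². At z = 28.2: the cube does not reach this height (z outside [0, 18.5]); the cylinder at (5, 7.5) is absent (z outside [7.5, 23]); the 28×24.5 cube at (8, 10) contributes its full rectangle (area 686.00 mm²); Taking the union: only the 28×24.5 cube at (8, 10) is present, so the union is just that shape — area = 686.00 mm². Checking containment: at z = 28.2 the cross-section extends beyond the z = 2.7 cross-section by about 686.00 mm².

part overhangs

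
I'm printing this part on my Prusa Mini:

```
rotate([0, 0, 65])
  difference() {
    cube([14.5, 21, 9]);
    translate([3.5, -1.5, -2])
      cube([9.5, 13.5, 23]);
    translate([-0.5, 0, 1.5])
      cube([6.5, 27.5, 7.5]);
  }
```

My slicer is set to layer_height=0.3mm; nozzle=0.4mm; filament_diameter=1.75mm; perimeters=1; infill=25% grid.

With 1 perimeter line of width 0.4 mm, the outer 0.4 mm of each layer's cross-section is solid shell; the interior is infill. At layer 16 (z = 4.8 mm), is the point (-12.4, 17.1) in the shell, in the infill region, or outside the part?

infill

At z = 4.8 mm: the 14.5×21 cube contributes its full rectangle; the cube at (3.5, -1.5) (footprint 9.5×13.5) is included at this height; the cube at (-0.5, 0) is present — its section is the full 6.5×27.5 rectangle; Taking the first minus the rest: starting from the 14.5×21 cube, the 9.5×13.5 cube at (3.5, -1.5) partially overlaps it — only the 114.00 mm² overlap (of its 128.25 mm²) is removed, clipping the outline; the 6.5×27.5 cube at (-0.5, 0) partially overlaps it — only the 96.00 mm² overlap (of its 178.75 mm²) is removed, clipping the outline — 1 connected region; (rotated 65° about Z; rotation is an isometry so areas/perimeters/island counts are preserved). Overall, the cross-section is a single solid region. Undo the 65° rotation: the query point maps to (10.257, 18.465) in the un-rotated model frame. The nearest boundary edge runs (6.00, 21.00)→(14.50, 21.00); distance from the point to it = 2.54 mm. The point is inside the cross-section and 2.54 mm from the nearest boundary — more than the 0.4 mm shell width (1 × 0.4), so it's in the infill interior.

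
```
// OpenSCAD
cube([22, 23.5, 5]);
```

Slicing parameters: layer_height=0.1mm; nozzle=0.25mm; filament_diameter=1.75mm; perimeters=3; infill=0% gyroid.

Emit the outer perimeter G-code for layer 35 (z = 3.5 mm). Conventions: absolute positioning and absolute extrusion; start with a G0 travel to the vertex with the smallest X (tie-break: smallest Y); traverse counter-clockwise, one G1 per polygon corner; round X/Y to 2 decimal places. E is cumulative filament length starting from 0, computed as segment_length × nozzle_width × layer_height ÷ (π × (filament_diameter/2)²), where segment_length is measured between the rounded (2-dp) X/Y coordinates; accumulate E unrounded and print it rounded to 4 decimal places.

At z = 3.5 mm: the cube is present — its section is the full 22×23.5 rectangle. The outline is a single polygon with 4 vertices. Extrusion per mm of travel: 0.25 × 0.1 / (π × 0.875²) = 0.010394. Accumulating E over each segment gives final E = 0.9458.

G0 X0.00 Y0.00 Z3.50
G1 X22.00 Y0.00 E0.2287
G1 X22.00 Y23.50 E0.4729
G1 X0.00 Y23.50 E0.7016
G1 X0.00 Y0.00 E0.9458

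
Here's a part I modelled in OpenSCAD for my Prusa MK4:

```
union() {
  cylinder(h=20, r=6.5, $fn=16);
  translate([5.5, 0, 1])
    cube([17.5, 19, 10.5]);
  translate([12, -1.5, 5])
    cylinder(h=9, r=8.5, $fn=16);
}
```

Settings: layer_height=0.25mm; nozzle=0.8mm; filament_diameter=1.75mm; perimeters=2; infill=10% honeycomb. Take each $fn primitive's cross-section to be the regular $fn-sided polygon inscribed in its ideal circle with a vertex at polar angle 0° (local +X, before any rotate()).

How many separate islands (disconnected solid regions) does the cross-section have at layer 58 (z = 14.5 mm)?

At z = 14.5 mm: the r=6.5 cylinder contributes a regular 16-gon of circumradius 6.5; the cube at (5.5, 0) is absent (z outside [1, 11.5]); the cylinder at (12, -1.5) is not intersected at this z (z outside [5, 14]); Merging all regions: only the r=6.5 cylinder is present, so the union is just that shape — 1 connected region. Overall, the cross-section is a single solid region. Island count = 1.

1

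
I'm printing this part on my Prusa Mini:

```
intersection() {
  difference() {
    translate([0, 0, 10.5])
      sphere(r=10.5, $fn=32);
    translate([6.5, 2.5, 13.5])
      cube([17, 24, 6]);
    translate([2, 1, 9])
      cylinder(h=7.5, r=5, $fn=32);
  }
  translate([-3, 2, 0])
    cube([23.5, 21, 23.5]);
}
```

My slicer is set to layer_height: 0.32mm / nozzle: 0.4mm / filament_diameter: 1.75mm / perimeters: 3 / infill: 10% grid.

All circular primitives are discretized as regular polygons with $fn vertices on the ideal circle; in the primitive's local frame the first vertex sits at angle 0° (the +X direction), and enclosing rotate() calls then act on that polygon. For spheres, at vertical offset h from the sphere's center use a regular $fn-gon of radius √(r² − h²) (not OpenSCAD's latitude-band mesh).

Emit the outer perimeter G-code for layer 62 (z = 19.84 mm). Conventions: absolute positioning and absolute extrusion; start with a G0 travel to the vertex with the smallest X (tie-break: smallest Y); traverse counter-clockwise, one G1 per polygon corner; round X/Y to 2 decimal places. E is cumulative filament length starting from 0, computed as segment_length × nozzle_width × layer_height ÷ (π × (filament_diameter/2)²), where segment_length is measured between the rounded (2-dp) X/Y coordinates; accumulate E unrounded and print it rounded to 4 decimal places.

At z = 19.84 mm: the r=10.5 sphere contributes a regular 32-gon of circumradius √(10.5²−9.34²) = 4.797; the cube at (6.5, 2.5) is absent (z outside [13.5, 19.5]); the cylinder at (2, 1) is absent (z outside [9, 16.5]); Subtracting the remaining from the first: none of the subtracted shapes is present at this height, so the r=10.5 sphere is unchanged — 1 connected region; the cube at (-3, 2) (footprint 23.5×21) is included at this height; Taking the intersection: the 23.5×21 cube at (-3, 2) partially overlaps the result so far; clipping to the common part keeps 16.02 mm² — 1 connected region. The outline is a single polygon with 12 vertices. Extrusion per mm of travel: 0.4 × 0.32 / (π × 0.875²) = 0.053216. Accumulating E over each segment gives final E = 0.9454.

G0 X-3.00 Y2.00 Z19.84
G1 X4.34 Y2.00 E0.3906
G1 X3.99 Y2.67 E0.4308
G1 X3.39 Y3.39 E0.4807
G1 X2.67 Y3.99 E0.5306
G1 X1.84 Y4.43 E0.5806
G1 X0.94 Y4.71 E0.6307
G1 X0.00 Y4.80 E0.6810
G1 X-0.94 Y4.71 E0.7312
G1 X-1.84 Y4.43 E0.7814
G1 X-2.67 Y3.99 E0.8314
G1 X-3.00 Y3.71 E0.8544
G1 X-3.00 Y2.00 E0.9454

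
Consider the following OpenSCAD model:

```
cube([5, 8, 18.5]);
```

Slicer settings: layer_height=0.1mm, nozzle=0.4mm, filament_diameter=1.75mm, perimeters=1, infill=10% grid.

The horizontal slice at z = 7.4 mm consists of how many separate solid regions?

At z = 7.4 mm: the 5×8 cube contributes its full rectangle. The result has 1 disconnected region.

1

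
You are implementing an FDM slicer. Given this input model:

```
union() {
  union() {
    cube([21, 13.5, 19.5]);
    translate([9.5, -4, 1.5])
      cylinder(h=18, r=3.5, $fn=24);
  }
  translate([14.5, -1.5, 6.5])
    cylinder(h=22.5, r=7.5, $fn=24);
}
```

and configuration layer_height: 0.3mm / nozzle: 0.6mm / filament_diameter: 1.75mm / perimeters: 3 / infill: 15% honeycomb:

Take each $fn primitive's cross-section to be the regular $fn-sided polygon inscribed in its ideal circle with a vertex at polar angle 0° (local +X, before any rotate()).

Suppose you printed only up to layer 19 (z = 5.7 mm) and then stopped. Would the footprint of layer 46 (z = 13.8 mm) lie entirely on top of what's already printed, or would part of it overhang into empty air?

Compare the two slices. At z = 5.7: the cube is present — its section is the full 21×13.5 rectangle (area 283.50 mm²); the cylinder at (9.5, -4): section is a regular 24-gon, circumradius r=3.5 (area = (24/2)·3.500²·sin(360°/24) = 38.05 mm²); Merging all regions: the 2 present regions are separate (no shared area or edge), so areas and boundary lengths simply add and each stays a separate island — area = 321.55 mm²; the cylinder at (14.5, -1.5) does not reach this height (z outside [6.5, 29]); Combining (union): only that combined region is present, so the union is just that shape — area = 321.55 mm². At z = 13.8: the 21×13.5 cube contributes its full rectangle (area 283.50 mm²); the r=3.5 cylinder at (9.5, -4) gives a regular 24-gon of circumradius 3.5 (constant along its height) (area = (24/2)·3.500²·sin(360°/24) = 38.05 mm²); Merging all regions: the 2 present regions are separate (no shared area or edge), so areas and boundary lengths simply add and each stays a separate island — area = 321.55 mm²; the cylinder at (14.5, -1.5): section is a regular 24-gon, circumradius r=7.5 (area = (24/2)·7.500²·sin(360°/24) = 174.70 mm²); Merging all regions: the regions partially overlap — summed areas 496.25 mm² minus the doubly-counted overlap 94.09 mm² gives 402.16 mm² — area = 402.16 mm². Checking containment: at z = 13.8 the cross-section extends beyond the z = 5.7 cross-section by about 80.61 mm².

part overhangs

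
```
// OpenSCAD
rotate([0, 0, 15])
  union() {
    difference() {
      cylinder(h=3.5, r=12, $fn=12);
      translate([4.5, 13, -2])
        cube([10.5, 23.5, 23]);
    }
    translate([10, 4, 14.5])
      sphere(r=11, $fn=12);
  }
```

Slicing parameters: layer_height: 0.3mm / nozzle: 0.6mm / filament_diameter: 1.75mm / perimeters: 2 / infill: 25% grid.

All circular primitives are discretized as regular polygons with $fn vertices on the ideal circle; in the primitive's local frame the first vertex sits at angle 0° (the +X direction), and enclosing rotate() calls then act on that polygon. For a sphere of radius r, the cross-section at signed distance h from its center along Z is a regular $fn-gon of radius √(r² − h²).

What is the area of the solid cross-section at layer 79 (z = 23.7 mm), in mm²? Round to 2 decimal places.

At z = 23.7 mm: the cylinder is absent (z outside [0, 3.5]); the cube at (4.5, 13) is absent (z outside [-2, 21]); Taking the first minus the rest: the first operand is absent here, so nothing remains; the r=11 sphere at (10, 4) slices to a regular 12-gon of circumradius 6.030 (√(r²−h²) with h=9.2 from center) (area = (12/2)·6.030²·sin(360°/12) = 109.08 mm²); Merging all regions: only the r=11 sphere at (10, 4) is present, so the union is just that shape — area = 109.08 mm²; (whole slice rotated 15° about Z — lengths, areas and connectivity unchanged). Overall, the cross-section is a single solid region. Net area = 109.08 mm².

109.08 mm²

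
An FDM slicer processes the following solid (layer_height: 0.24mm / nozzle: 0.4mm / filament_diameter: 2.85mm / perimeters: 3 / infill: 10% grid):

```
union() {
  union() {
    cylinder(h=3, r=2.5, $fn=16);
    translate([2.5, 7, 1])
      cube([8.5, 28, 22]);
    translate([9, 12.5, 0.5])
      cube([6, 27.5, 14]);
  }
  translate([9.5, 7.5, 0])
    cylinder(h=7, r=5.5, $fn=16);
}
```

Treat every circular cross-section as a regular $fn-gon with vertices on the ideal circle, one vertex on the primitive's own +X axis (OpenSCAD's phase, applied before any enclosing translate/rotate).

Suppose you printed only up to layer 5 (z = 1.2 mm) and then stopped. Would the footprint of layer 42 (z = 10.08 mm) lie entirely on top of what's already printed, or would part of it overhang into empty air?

Compare the two slices. At z = 1.2: the r=2.5 cylinder contributes a regular 16-gon of circumradius 2.5 (area = (16/2)·2.500²·sin(360°/16) = 19.13 mm²); the 8.5×28 cube at (2.5, 7) contributes its full rectangle (area 238.00 mm²); the cube at (9, 12.5) is present — its section is the full 6×27.5 rectangle (area 165.00 mm²); Combining (union): the regions partially overlap — summed areas 422.13 mm² minus the doubly-counted overlap 45.00 mm² gives 377.13 mm² — area = 377.13 mm²; the r=5.5 cylinder at (9.5, 7.5) contributes a regular 16-gon of circumradius 5.5 (area = (16/2)·5.500²·sin(360°/16) = 92.61 mm²); Taking the union: the regions partially overlap — summed areas 469.74 mm² minus the doubly-counted overlap 34.74 mm² gives 435.00 mm² — area = 435.00 mm². At z = 10.08: the cylinder does not reach this height (z outside [0, 3]); the cube at (2.5, 7) (footprint 8.5×28) is included at this height (area 238.00 mm²); the 6×27.5 cube at (9, 12.5) contributes its full rectangle (area 165.00 mm²); Merging all regions: the regions partially overlap — summed areas 403.00 mm² minus the doubly-counted overlap 45.00 mm² gives 358.00 mm² — area = 358.00 mm²; the cylinder at (9.5, 7.5) is not intersected at this z (z outside [0, 7]); Taking the union: only that combined region is present, so the union is just that shape — area = 358.00 mm². Checking containment: the cross-section at z = 10.08 is a subset of the cross-section at z = 1.2.

entirely on top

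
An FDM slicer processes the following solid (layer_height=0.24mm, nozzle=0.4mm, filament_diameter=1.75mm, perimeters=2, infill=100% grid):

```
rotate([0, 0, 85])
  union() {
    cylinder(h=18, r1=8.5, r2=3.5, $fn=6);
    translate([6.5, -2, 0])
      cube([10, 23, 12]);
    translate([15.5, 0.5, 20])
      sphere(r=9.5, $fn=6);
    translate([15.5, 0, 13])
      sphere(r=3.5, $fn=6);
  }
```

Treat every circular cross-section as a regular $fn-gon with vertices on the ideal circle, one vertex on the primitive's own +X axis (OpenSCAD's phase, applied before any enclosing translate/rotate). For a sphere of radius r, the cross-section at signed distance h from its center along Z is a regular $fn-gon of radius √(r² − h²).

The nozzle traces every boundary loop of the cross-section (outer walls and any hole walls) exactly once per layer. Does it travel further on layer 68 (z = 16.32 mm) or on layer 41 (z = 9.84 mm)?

Layer 68 (z = 16.32): the cone contributes a regular 6-gon of circumradius 3.967 (interpolated between r1=8.5 and r2=3.5 at t=0.907) (perimeter = 2·6·3.967·sin(180°/6) = 23.80 mm); the cube at (6.5, -2) is not intersected at this z (z outside [0, 12]); the r=9.5 sphere at (15.5, 0.5) contributes a regular 6-gon of circumradius √(9.5²−3.68²) = 8.758 (perimeter = 2·6·8.758·sin(180°/6) = 52.55 mm); the r=3.5 sphere at (15.5, 0) slices to a regular 6-gon of circumradius 1.108 (√(r²−h²) with h=3.32 from center) (perimeter = 2·6·1.108·sin(180°/6) = 6.65 mm); Merging all regions: the regions partially overlap (shared area 3.19 mm²), so the edge portions inside another operand are dropped and the merged outline is re-measured after clipping — boundary = 76.35 mm; (whole slice rotated 85° about Z — lengths, areas and connectivity unchanged). So its perimeter = 76.35 mm. Layer 41 (z = 9.84): the cone (r1=8.5→r2=3.5) has section circumradius 5.767 here — a regular 6-gon (perimeter = 2·6·5.767·sin(180°/6) = 34.60 mm); the 10×23 cube at (6.5, -2) contributes its full rectangle (perimeter 66.00 mm); the sphere at (15.5, 0.5) is not intersected at this z (|z−center|=10.160 > r=9.5); the r=3.5 sphere at (15.5, 0) slices to a regular 6-gon of circumradius 1.505 (√(r²−h²) with h=3.16 from center) (perimeter = 2·6·1.505·sin(180°/6) = 9.03 mm); Taking the union: the regions partially overlap (shared area 5.44 mm²), so the edge portions inside another operand are dropped and the merged outline is re-measured after clipping — boundary = 100.87 mm; (rotated 85° about Z; rotation is an isometry so areas/perimeters/island counts are preserved). So its perimeter = 100.87 mm. Layer 41 is larger (100.87 vs 76.35 mm).

layer 41 (z = 9.84 mm)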